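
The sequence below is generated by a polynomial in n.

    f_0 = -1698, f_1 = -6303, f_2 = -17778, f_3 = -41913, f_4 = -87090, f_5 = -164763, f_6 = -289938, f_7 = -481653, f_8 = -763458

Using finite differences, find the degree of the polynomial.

D1: -4605, -11475, -24135, -45177, -77673, -125175, -191715, -281805
D2: -6870, -12660, -21042, -32496, -47502, -66540, -90090
D3: -5790, -8382, -11454, -15006, -19038, -23550
D4: -2592, -3072, -3552, -4032, -4512
D5: -480, -480, -480, -480
The fifth differences are constant, so the polynomial has degree 5.

5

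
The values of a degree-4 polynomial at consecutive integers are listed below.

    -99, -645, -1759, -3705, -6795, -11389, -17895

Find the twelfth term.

-96745

Δ: -546 , -1114 , -1946 , -3090 , -4594 , -6506
Δ²: -568 , -832 , -1144 , -1504 , -1912
Δ³: -264 , -312 , -360 , -408
Δ⁴: -48 , -48 , -48
Fourth differences constant at -48.
-408 − 48 = -456;  -1912 − 456 = -2368;  -6506 − 2368 = -8874;  -17895 − 8874 = -26769
-456 − 48 = -504;  -2368 − 504 = -2872;  -8874 − 2872 = -11746;  -26769 − 11746 = -38515
-504 − 48 = -552;  -2872 − 552 = -3424;  -11746 − 3424 = -15170;  -38515 − 15170 = -53685
-552 − 48 = -600;  -3424 − 600 = -4024;  -15170 − 4024 = -19194;  -53685 − 19194 = -72879
-600 − 48 = -648;  -4024 − 648 = -4672;  -19194 − 4672 = -23866;  -72879 − 23866 = -96745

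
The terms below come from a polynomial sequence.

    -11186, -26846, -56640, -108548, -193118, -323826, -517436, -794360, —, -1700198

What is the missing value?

Using the first 8 terms:
D1: -15660  -29794  -51908  -84570  -130708  -193610  -276924
D2: -14134  -22114  -32662  -46138  -62902  -83314
D3: -7980  -10548  -13476  -16764  -20412
D4: -2568  -2928  -3288  -3648
D5: -360  -360  -360
Constant fifth difference = -360.
Extend forward: -3648 − 360 = -4008;  -20412 − 4008 = -24420;  -83314 − 24420 = -107734;  -276924 − 107734 = -384658;  -794360 − 384658 = -1179018

-1179018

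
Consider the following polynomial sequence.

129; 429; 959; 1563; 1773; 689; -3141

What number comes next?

-11841

D1: 300, 530, 604, 210, -1084, -3830
D2: 230, 74, -394, -1294, -2746
D3: -156, -468, -900, -1452
D4: -312, -432, -552
D5: -120, -120
Fifth differences constant at -120.
-552 − 120 = -672;  -1452 − 672 = -2124;  -2746 − 2124 = -4870;  -3830 − 4870 = -8700;  -3141 − 8700 = -11841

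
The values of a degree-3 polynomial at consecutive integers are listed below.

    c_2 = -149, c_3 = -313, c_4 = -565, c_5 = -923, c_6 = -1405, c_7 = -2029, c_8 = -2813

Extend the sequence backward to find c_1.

D1: -164  -252  -358  -482  -624  -784
D2: -88  -106  -124  -142  -160
D3: -18  -18  -18  -18
The third differences are constant at -18.
Work back: -88 + 18 = -70;  -164 + 70 = -94;  -149 + 94 = -55

-55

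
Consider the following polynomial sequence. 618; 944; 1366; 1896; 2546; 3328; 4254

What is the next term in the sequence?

First differences: 326, 422, 530, 650, 782, 926
Second differences: 96, 108, 120, 132, 144
Third differences: 12, 12, 12, 12
The third differences are constant (12).
144 + 12 = 156;  926 + 156 = 1082;  4254 + 1082 = 5336

5336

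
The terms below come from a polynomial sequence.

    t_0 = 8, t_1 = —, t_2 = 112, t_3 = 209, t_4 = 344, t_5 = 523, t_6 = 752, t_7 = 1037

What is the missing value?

47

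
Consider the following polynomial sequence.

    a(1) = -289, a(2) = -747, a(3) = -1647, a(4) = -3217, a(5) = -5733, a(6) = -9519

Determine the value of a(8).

-458  -900  -1570  -2516  -3786
-442  -670  -946  -1270
-228  -276  -324
-48  -48
Constant fourth difference = -48, so extend:
-324 − 48 = -372;  -1270 − 372 = -1642;  -3786 − 1642 = -5428;  -9519 − 5428 = -14947
-372 − 48 = -420;  -1642 − 420 = -2062;  -5428 − 2062 = -7490;  -14947 − 7490 = -22437

-22437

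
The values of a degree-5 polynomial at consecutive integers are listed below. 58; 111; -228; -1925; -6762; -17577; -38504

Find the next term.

First differences: 53, -339, -1697, -4837, -10815, -20927
Second differences: -392, -1358, -3140, -5978, -10112
Third differences: -966, -1782, -2838, -4134
Fourth differences: -816, -1056, -1296
Fifth differences: -240, -240
The fifth differences are constant (-240).
-1296 − 240 = -1536;  -4134 − 1536 = -5670;  -10112 − 5670 = -15782;  -20927 − 15782 = -36709;  -38504 − 36709 = -75213

-75213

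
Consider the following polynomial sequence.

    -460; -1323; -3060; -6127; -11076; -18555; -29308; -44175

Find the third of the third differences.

-648

Δ: -863, -1737, -3067, -4949, -7479, -10753, -14867
Δ²: -874, -1330, -1882, -2530, -3274, -4114
Δ³: -456, -552, -648, -744, -840
Δ⁴: -96, -96, -96, -96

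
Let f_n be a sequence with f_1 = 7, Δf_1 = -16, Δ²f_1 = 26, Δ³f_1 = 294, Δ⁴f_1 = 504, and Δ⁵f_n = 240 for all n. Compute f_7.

Build the table forward from the leading diagonal:
Δ⁵: 240  240  240  240  240  240  240
Δ⁴: 504  744  984  1224  1464  1704  1944
Δ³: 294  798  1542  2526  3750  5214  6918
Δ²: 26  320  1118  2660  5186  8936  14150
Δ: -16  10  330  1448  4108  9294  18230
f: 7  -9  1  331  1779  5887  15181

15181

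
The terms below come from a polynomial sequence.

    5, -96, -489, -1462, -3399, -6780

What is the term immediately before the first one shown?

-101  -393  -973  -1937  -3381
-292  -580  -964  -1444
-288  -384  -480
-96  -96
The fourth differences are constant at -96.
Work back: -288 + 96 = -192;  -292 + 192 = -100;  -101 + 100 = -1;  5 + 1 = 6

6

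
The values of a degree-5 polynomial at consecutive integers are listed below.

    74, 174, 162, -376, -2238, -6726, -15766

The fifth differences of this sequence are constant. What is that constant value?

-120

D1: 100, -12, -538, -1862, -4488, -9040
D2: -112, -526, -1324, -2626, -4552
D3: -414, -798, -1302, -1926
D4: -384, -504, -624
D5: -120, -120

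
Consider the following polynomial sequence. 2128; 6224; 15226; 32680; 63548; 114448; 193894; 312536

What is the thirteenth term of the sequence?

2046196

First differences: 4096  9002  17454  30868  50900  79446  118642
Second differences: 4906  8452  13414  20032  28546  39196
Third differences: 3546  4962  6618  8514  10650
Fourth differences: 1416  1656  1896  2136
Fifth differences: 240  240  240
The fifth differences are constant (240).
2136 + 240 = 2376;  10650 + 2376 = 13026;  39196 + 13026 = 52222;  118642 + 52222 = 170864;  312536 + 170864 = 483400
2376 + 240 = 2616;  13026 + 2616 = 15642;  52222 + 15642 = 67864;  170864 + 67864 = 238728;  483400 + 238728 = 722128
2616 + 240 = 2856;  15642 + 2856 = 18498;  67864 + 18498 = 86362;  238728 + 86362 = 325090;  722128 + 325090 = 1047218
2856 + 240 = 3096;  18498 + 3096 = 21594;  86362 + 21594 = 107956;  325090 + 107956 = 433046;  1047218 + 433046 = 1480264
3096 + 240 = 3336;  21594 + 3336 = 24930;  107956 + 24930 = 132886;  433046 + 132886 = 565932;  1480264 + 565932 = 2046196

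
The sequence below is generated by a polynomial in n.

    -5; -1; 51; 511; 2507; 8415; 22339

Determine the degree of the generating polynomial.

5

D1: 4, 52, 460, 1996, 5908, 13924
D2: 48, 408, 1536, 3912, 8016
D3: 360, 1128, 2376, 4104
D4: 768, 1248, 1728
D5: 480, 480
The fifth differences are constant, so the polynomial has degree 5.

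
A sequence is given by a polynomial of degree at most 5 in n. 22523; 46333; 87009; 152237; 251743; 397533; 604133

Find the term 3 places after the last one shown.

1776893

23810  40676  65228  99506  145790  206600
16866  24552  34278  46284  60810
7686  9726  12006  14526
2040  2280  2520
240  240
Fifth differences constant at 240.
2520 + 240 = 2760;  14526 + 2760 = 17286;  60810 + 17286 = 78096;  206600 + 78096 = 284696;  604133 + 284696 = 888829
2760 + 240 = 3000;  17286 + 3000 = 20286;  78096 + 20286 = 98382;  284696 + 98382 = 383078;  888829 + 383078 = 1271907
3000 + 240 = 3240;  20286 + 3240 = 23526;  98382 + 23526 = 121908;  383078 + 121908 = 504986;  1271907 + 504986 = 1776893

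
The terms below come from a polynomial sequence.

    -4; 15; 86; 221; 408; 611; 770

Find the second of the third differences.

-12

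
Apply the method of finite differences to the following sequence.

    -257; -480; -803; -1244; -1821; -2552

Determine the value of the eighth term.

D1: -223 , -323 , -441 , -577 , -731
D2: -100 , -118 , -136 , -154
D3: -18 , -18 , -18
Third differences constant at -18.
-154 − 18 = -172;  -731 − 172 = -903;  -2552 − 903 = -3455
-172 − 18 = -190;  -903 − 190 = -1093;  -3455 − 1093 = -4548

-4548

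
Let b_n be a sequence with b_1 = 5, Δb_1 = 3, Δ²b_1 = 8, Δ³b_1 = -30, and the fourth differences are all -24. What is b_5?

-79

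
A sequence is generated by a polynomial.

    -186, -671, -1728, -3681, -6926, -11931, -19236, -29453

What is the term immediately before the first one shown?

-21

D1: -485, -1057, -1953, -3245, -5005, -7305, -10217
D2: -572, -896, -1292, -1760, -2300, -2912
D3: -324, -396, -468, -540, -612
D4: -72, -72, -72, -72
The fourth differences are constant at -72.
Work back: -324 + 72 = -252;  -572 + 252 = -320;  -485 + 320 = -165;  -186 + 165 = -21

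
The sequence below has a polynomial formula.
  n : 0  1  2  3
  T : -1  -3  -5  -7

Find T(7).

First differences: -2, -2, -2
The first differences are constant (-2).
-7 − 2 = -9
-9 − 2 = -11
-11 − 2 = -13
-13 − 2 = -15

-15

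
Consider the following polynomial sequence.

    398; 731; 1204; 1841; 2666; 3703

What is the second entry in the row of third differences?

24

Δ: 333, 473, 637, 825, 1037
Δ²: 140, 164, 188, 212
Δ³: 24, 24, 24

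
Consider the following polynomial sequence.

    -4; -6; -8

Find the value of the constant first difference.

Δ: -2, -2

-2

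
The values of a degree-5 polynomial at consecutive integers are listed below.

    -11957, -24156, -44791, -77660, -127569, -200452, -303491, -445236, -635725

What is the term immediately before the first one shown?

-5284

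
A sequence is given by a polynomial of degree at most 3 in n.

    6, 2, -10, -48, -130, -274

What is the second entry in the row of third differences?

-18

Δ: -4, -12, -38, -82, -144
Δ²: -8, -26, -44, -62
Δ³: -18, -18, -18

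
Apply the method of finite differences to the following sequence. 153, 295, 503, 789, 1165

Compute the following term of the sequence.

Δ: 142  208  286  376
Δ²: 66  78  90
Δ³: 12  12
Third differences constant at 12.
90 + 12 = 102;  376 + 102 = 478;  1165 + 478 = 1643

1643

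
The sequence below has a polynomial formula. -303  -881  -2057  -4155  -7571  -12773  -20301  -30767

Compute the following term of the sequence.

-578, -1176, -2098, -3416, -5202, -7528, -10466
-598, -922, -1318, -1786, -2326, -2938
-324, -396, -468, -540, -612
-72, -72, -72, -72
Fourth differences constant at -72.
-612 − 72 = -684;  -2938 − 684 = -3622;  -10466 − 3622 = -14088;  -30767 − 14088 = -44855

-44855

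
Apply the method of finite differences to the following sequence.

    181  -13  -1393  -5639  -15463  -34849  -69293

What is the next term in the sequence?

Δ: -194, -1380, -4246, -9824, -19386, -34444
Δ²: -1186, -2866, -5578, -9562, -15058
Δ³: -1680, -2712, -3984, -5496
Δ⁴: -1032, -1272, -1512
Δ⁵: -240, -240
Constant fifth difference = -240, so extend:
-1512 − 240 = -1752;  -5496 − 1752 = -7248;  -15058 − 7248 = -22306;  -34444 − 22306 = -56750;  -69293 − 56750 = -126043

-126043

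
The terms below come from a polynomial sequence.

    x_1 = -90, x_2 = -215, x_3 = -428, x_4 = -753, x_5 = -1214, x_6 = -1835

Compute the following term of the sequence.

-2640

D1: -125  -213  -325  -461  -621
D2: -88  -112  -136  -160
D3: -24  -24  -24
Third differences constant at -24.
-160 − 24 = -184;  -621 − 184 = -805;  -1835 − 805 = -2640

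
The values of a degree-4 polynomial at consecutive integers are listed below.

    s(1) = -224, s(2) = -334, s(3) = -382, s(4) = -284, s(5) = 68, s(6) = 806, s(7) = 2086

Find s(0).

-112

-110, -48, 98, 352, 738, 1280
62, 146, 254, 386, 542
84, 108, 132, 156
24, 24, 24
The fourth differences are constant at 24.
Work back: 84 − 24 = 60;  62 − 60 = 2;  -110 − 2 = -112;  -224 + 112 = -112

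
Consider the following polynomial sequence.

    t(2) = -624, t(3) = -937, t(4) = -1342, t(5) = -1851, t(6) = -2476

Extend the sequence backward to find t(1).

Δ: -313, -405, -509, -625
Δ²: -92, -104, -116
Δ³: -12, -12
The third differences are constant at -12.
Work back: -92 + 12 = -80;  -313 + 80 = -233;  -624 + 233 = -391

-391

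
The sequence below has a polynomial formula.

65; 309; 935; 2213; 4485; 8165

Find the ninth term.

32873

First differences: 244 , 626 , 1278 , 2272 , 3680
Second differences: 382 , 652 , 994 , 1408
Third differences: 270 , 342 , 414
Fourth differences: 72 , 72
The fourth differences are constant (72).
414 + 72 = 486;  1408 + 486 = 1894;  3680 + 1894 = 5574;  8165 + 5574 = 13739
486 + 72 = 558;  1894 + 558 = 2452;  5574 + 2452 = 8026;  13739 + 8026 = 21765
558 + 72 = 630;  2452 + 630 = 3082;  8026 + 3082 = 11108;  21765 + 11108 = 32873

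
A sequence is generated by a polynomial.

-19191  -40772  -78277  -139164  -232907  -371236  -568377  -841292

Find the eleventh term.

First differences: -21581, -37505, -60887, -93743, -138329, -197141, -272915
Second differences: -15924, -23382, -32856, -44586, -58812, -75774
Third differences: -7458, -9474, -11730, -14226, -16962
Fourth differences: -2016, -2256, -2496, -2736
Fifth differences: -240, -240, -240
Constant fifth difference = -240, so extend:
-2736 − 240 = -2976;  -16962 − 2976 = -19938;  -75774 − 19938 = -95712;  -272915 − 95712 = -368627;  -841292 − 368627 = -1209919
-2976 − 240 = -3216;  -19938 − 3216 = -23154;  -95712 − 23154 = -118866;  -368627 − 118866 = -487493;  -1209919 − 487493 = -1697412
-3216 − 240 = -3456;  -23154 − 3456 = -26610;  -118866 − 26610 = -145476;  -487493 − 145476 = -632969;  -1697412 − 632969 = -2330381

-2330381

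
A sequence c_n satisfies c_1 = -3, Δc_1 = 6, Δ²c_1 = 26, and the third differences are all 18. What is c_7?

Build the table forward from the leading diagonal:
Δ³: 18, 18, 18, 18, 18, 18, 18
Δ²: 26, 44, 62, 80, 98, 116, 134
Δ: 6, 32, 76, 138, 218, 316, 432
c: -3, 3, 35, 111, 249, 467, 783

783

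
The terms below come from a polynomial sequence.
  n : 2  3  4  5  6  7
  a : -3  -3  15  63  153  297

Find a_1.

3

0, 18, 48, 90, 144
18, 30, 42, 54
12, 12, 12
The third differences are constant at 12.
Work back: 18 − 12 = 6;  0 − 6 = -6;  -3 + 6 = 3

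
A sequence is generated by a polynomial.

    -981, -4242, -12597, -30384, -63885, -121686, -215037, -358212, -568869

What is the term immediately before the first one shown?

D1: -3261, -8355, -17787, -33501, -57801, -93351, -143175, -210657
D2: -5094, -9432, -15714, -24300, -35550, -49824, -67482
D3: -4338, -6282, -8586, -11250, -14274, -17658
D4: -1944, -2304, -2664, -3024, -3384
D5: -360, -360, -360, -360
The fifth differences are constant at -360.
Work back: -1944 + 360 = -1584;  -4338 + 1584 = -2754;  -5094 + 2754 = -2340;  -3261 + 2340 = -921;  -981 + 921 = -60

-60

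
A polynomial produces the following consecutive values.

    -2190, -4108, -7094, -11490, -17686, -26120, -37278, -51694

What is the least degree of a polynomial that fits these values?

4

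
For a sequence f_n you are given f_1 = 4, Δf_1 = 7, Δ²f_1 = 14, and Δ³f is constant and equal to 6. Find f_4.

Build the table forward from the leading diagonal:
D3: 6  6  6  6
D2: 14  20  26  32
D1: 7  21  41  67
f: 4  11  32  73

73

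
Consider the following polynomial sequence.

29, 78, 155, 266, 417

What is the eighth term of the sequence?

D1: 49 , 77 , 111 , 151
D2: 28 , 34 , 40
D3: 6 , 6
Third differences constant at 6.
40 + 6 = 46;  151 + 46 = 197;  417 + 197 = 614
46 + 6 = 52;  197 + 52 = 249;  614 + 249 = 863
52 + 6 = 58;  249 + 58 = 307;  863 + 307 = 1170

1170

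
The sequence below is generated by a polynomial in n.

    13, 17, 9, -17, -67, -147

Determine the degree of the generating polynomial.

4, -8, -26, -50, -80
-12, -18, -24, -30
-6, -6, -6
The third differences are constant, so the polynomial has degree 3.

3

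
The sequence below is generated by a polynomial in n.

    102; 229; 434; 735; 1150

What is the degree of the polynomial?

3

First differences: 127, 205, 301, 415
Second differences: 78, 96, 114
Third differences: 18, 18
The third differences are constant, so the polynomial has degree 3.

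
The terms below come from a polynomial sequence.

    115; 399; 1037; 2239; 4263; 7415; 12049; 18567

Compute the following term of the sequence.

27419

First differences: 284 , 638 , 1202 , 2024 , 3152 , 4634 , 6518
Second differences: 354 , 564 , 822 , 1128 , 1482 , 1884
Third differences: 210 , 258 , 306 , 354 , 402
Fourth differences: 48 , 48 , 48 , 48
Fourth differences constant at 48.
402 + 48 = 450;  1884 + 450 = 2334;  6518 + 2334 = 8852;  18567 + 8852 = 27419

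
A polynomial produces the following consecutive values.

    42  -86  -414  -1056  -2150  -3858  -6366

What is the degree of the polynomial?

D1: -128, -328, -642, -1094, -1708, -2508
D2: -200, -314, -452, -614, -800
D3: -114, -138, -162, -186
D4: -24, -24, -24
The fourth differences are constant, so the polynomial has degree 4.

4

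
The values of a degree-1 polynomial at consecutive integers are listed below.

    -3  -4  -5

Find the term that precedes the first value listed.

-2

First differences: -1, -1
The first differences are constant at -1.
Work back: -3 + 1 = -2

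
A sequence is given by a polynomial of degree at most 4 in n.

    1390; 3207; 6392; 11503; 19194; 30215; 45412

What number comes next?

65727

Δ: 1817, 3185, 5111, 7691, 11021, 15197
Δ²: 1368, 1926, 2580, 3330, 4176
Δ³: 558, 654, 750, 846
Δ⁴: 96, 96, 96
The fourth differences are constant (96).
846 + 96 = 942;  4176 + 942 = 5118;  15197 + 5118 = 20315;  45412 + 20315 = 65727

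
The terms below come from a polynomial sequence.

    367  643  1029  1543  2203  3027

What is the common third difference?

D1: 276, 386, 514, 660, 824
D2: 110, 128, 146, 164
D3: 18, 18, 18

18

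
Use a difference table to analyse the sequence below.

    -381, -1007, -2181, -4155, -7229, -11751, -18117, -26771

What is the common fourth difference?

D1: -626, -1174, -1974, -3074, -4522, -6366, -8654
D2: -548, -800, -1100, -1448, -1844, -2288
D3: -252, -300, -348, -396, -444
D4: -48, -48, -48, -48

-48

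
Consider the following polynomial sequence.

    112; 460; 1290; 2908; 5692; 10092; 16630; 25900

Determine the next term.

38568

First differences: 348, 830, 1618, 2784, 4400, 6538, 9270
Second differences: 482, 788, 1166, 1616, 2138, 2732
Third differences: 306, 378, 450, 522, 594
Fourth differences: 72, 72, 72, 72
Constant fourth difference = 72, so extend:
594 + 72 = 666;  2732 + 666 = 3398;  9270 + 3398 = 12668;  25900 + 12668 = 38568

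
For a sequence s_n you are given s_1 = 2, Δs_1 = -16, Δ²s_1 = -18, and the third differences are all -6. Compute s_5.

Build the table forward from the leading diagonal:
Δ³: -6  -6  -6  -6  -6
Δ²: -18  -24  -30  -36  -42
Δ: -16  -34  -58  -88  -124
s: 2  -14  -48  -106  -194

-194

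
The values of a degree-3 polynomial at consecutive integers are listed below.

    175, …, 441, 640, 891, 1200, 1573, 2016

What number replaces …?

288

Using the last 6 terms:
199, 251, 309, 373, 443
52, 58, 64, 70
6, 6, 6
Constant third difference = 6.
Extend backward: 52 − 6 = 46;  199 − 46 = 153;  441 − 153 = 288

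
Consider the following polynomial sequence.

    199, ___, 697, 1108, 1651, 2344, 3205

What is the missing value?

Using the last 5 terms:
First differences: 411  543  693  861
Second differences: 132  150  168
Third differences: 18  18
Constant third difference = 18.
Extend backward: 132 − 18 = 114;  411 − 114 = 297;  697 − 297 = 400

400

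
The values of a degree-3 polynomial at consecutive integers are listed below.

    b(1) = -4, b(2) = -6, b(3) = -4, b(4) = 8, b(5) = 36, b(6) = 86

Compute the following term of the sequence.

164

First differences: -2 , 2 , 12 , 28 , 50
Second differences: 4 , 10 , 16 , 22
Third differences: 6 , 6 , 6
Constant third difference = 6, so extend:
22 + 6 = 28;  50 + 28 = 78;  86 + 78 = 164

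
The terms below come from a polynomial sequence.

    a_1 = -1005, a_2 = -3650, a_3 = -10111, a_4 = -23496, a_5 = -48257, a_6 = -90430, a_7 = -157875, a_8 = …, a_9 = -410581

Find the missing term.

-260516

Using the first 7 terms:
First differences: -2645  -6461  -13385  -24761  -42173  -67445
Second differences: -3816  -6924  -11376  -17412  -25272
Third differences: -3108  -4452  -6036  -7860
Fourth differences: -1344  -1584  -1824
Fifth differences: -240  -240
Constant fifth difference = -240.
Extend forward: -1824 − 240 = -2064;  -7860 − 2064 = -9924;  -25272 − 9924 = -35196;  -67445 − 35196 = -102641;  -157875 − 102641 = -260516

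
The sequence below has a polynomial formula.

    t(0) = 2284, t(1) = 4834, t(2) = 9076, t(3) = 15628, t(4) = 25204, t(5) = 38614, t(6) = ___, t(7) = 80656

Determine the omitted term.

Using the first 6 terms:
D1: 2550, 4242, 6552, 9576, 13410
D2: 1692, 2310, 3024, 3834
D3: 618, 714, 810
D4: 96, 96
Constant fourth difference = 96.
Extend forward: 810 + 96 = 906;  3834 + 906 = 4740;  13410 + 4740 = 18150;  38614 + 18150 = 56764

56764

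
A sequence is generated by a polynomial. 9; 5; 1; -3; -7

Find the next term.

-11

-4, -4, -4, -4
Constant first difference = -4, so extend:
-7 − 4 = -11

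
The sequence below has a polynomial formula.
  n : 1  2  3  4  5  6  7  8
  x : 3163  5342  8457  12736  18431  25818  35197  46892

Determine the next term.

61251

D1: 2179 , 3115 , 4279 , 5695 , 7387 , 9379 , 11695
D2: 936 , 1164 , 1416 , 1692 , 1992 , 2316
D3: 228 , 252 , 276 , 300 , 324
D4: 24 , 24 , 24 , 24
Constant fourth difference = 24, so extend:
324 + 24 = 348;  2316 + 348 = 2664;  11695 + 2664 = 14359;  46892 + 14359 = 61251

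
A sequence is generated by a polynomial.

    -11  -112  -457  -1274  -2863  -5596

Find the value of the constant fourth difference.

-72

Δ: -101, -345, -817, -1589, -2733
Δ²: -244, -472, -772, -1144
Δ³: -228, -300, -372
Δ⁴: -72, -72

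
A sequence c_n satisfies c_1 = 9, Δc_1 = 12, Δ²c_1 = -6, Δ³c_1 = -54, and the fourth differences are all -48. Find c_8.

Build the table forward from the leading diagonal:
Fourth differences: -48  -48  -48  -48  -48  -48  -48  -48
Third differences: -54  -102  -150  -198  -246  -294  -342  -390
Second differences: -6  -60  -162  -312  -510  -756  -1050  -1392
First differences: 12  6  -54  -216  -528  -1038  -1794  -2844
c: 9  21  27  -27  -243  -771  -1809  -3603

-3603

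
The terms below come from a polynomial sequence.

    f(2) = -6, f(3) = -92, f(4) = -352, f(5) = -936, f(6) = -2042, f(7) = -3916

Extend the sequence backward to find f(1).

8

First differences: -86, -260, -584, -1106, -1874
Second differences: -174, -324, -522, -768
Third differences: -150, -198, -246
Fourth differences: -48, -48
The fourth differences are constant at -48.
Work back: -150 + 48 = -102;  -174 + 102 = -72;  -86 + 72 = -14;  -6 + 14 = 8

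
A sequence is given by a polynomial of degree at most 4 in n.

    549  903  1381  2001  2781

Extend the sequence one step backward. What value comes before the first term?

Δ: 354, 478, 620, 780
Δ²: 124, 142, 160
Δ³: 18, 18
The third differences are constant at 18.
Work back: 124 − 18 = 106;  354 − 106 = 248;  549 − 248 = 301

301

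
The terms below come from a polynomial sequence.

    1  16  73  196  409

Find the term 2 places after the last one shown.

1201

15 , 57 , 123 , 213
42 , 66 , 90
24 , 24
Third differences constant at 24.
90 + 24 = 114;  213 + 114 = 327;  409 + 327 = 736
114 + 24 = 138;  327 + 138 = 465;  736 + 465 = 1201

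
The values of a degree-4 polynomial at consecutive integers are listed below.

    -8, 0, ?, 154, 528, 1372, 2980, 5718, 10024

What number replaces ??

Using the last 6 terms:
374  844  1608  2738  4306
470  764  1130  1568
294  366  438
72  72
Constant fourth difference = 72.
Extend backward: 294 − 72 = 222;  470 − 222 = 248;  374 − 248 = 126;  154 − 126 = 28

28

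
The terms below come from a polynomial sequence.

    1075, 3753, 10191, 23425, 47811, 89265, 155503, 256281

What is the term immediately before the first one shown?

201

Δ: 2678  6438  13234  24386  41454  66238  100778
Δ²: 3760  6796  11152  17068  24784  34540
Δ³: 3036  4356  5916  7716  9756
Δ⁴: 1320  1560  1800  2040
Δ⁵: 240  240  240
The fifth differences are constant at 240.
Work back: 1320 − 240 = 1080;  3036 − 1080 = 1956;  3760 − 1956 = 1804;  2678 − 1804 = 874;  1075 − 874 = 201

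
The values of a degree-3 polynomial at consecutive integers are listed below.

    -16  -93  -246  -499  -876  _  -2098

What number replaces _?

Using the first 5 terms:
D1: -77  -153  -253  -377
D2: -76  -100  -124
D3: -24  -24
Constant third difference = -24.
Extend forward: -124 − 24 = -148;  -377 − 148 = -525;  -876 − 525 = -1401

-1401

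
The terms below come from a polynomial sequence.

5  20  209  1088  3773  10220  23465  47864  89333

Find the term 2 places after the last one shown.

256385

15, 189, 879, 2685, 6447, 13245, 24399, 41469
174, 690, 1806, 3762, 6798, 11154, 17070
516, 1116, 1956, 3036, 4356, 5916
600, 840, 1080, 1320, 1560
240, 240, 240, 240
Fifth differences constant at 240.
1560 + 240 = 1800;  5916 + 1800 = 7716;  17070 + 7716 = 24786;  41469 + 24786 = 66255;  89333 + 66255 = 155588
1800 + 240 = 2040;  7716 + 2040 = 9756;  24786 + 9756 = 34542;  66255 + 34542 = 100797;  155588 + 100797 = 256385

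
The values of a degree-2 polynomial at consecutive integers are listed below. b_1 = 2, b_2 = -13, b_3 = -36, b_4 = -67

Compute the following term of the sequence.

Δ: -15 , -23 , -31
Δ²: -8 , -8
The second differences are constant (-8).
-31 − 8 = -39;  -67 − 39 = -106

-106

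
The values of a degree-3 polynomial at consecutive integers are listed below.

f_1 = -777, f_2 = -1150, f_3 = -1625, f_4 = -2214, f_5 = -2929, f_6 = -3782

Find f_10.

First differences: -373, -475, -589, -715, -853
Second differences: -102, -114, -126, -138
Third differences: -12, -12, -12
Third differences constant at -12.
-138 − 12 = -150;  -853 − 150 = -1003;  -3782 − 1003 = -4785
-150 − 12 = -162;  -1003 − 162 = -1165;  -4785 − 1165 = -5950
-162 − 12 = -174;  -1165 − 174 = -1339;  -5950 − 1339 = -7289
-174 − 12 = -186;  -1339 − 186 = -1525;  -7289 − 1525 = -8814

-8814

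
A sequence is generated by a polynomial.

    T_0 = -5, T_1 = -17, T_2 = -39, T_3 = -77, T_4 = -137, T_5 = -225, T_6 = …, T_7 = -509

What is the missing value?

-347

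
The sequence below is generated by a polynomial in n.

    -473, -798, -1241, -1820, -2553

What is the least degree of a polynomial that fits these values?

-325, -443, -579, -733
-118, -136, -154
-18, -18
The third differences are constant, so the polynomial has degree 3.

3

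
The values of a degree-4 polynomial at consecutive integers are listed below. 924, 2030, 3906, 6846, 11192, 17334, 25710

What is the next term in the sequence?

D1: 1106, 1876, 2940, 4346, 6142, 8376
D2: 770, 1064, 1406, 1796, 2234
D3: 294, 342, 390, 438
D4: 48, 48, 48
Constant fourth difference = 48, so extend:
438 + 48 = 486;  2234 + 486 = 2720;  8376 + 2720 = 11096;  25710 + 11096 = 36806

36806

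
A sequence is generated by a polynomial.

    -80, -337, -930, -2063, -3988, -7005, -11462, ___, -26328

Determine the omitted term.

-17755

Using the first 7 terms:
Δ: -257, -593, -1133, -1925, -3017, -4457
Δ²: -336, -540, -792, -1092, -1440
Δ³: -204, -252, -300, -348
Δ⁴: -48, -48, -48
Constant fourth difference = -48.
Extend forward: -348 − 48 = -396;  -1440 − 396 = -1836;  -4457 − 1836 = -6293;  -11462 − 6293 = -17755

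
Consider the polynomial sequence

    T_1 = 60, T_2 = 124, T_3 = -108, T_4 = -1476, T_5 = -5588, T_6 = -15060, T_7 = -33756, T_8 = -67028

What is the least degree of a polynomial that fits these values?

5

Δ: 64, -232, -1368, -4112, -9472, -18696, -33272
Δ²: -296, -1136, -2744, -5360, -9224, -14576
Δ³: -840, -1608, -2616, -3864, -5352
Δ⁴: -768, -1008, -1248, -1488
Δ⁵: -240, -240, -240
The fifth differences are constant, so the polynomial has degree 5.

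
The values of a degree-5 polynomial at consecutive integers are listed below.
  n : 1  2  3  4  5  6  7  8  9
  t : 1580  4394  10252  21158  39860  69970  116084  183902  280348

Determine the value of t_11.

Δ: 2814, 5858, 10906, 18702, 30110, 46114, 67818, 96446
Δ²: 3044, 5048, 7796, 11408, 16004, 21704, 28628
Δ³: 2004, 2748, 3612, 4596, 5700, 6924
Δ⁴: 744, 864, 984, 1104, 1224
Δ⁵: 120, 120, 120, 120
Fifth differences constant at 120.
1224 + 120 = 1344;  6924 + 1344 = 8268;  28628 + 8268 = 36896;  96446 + 36896 = 133342;  280348 + 133342 = 413690
1344 + 120 = 1464;  8268 + 1464 = 9732;  36896 + 9732 = 46628;  133342 + 46628 = 179970;  413690 + 179970 = 593660

593660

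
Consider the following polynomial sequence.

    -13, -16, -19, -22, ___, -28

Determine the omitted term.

-25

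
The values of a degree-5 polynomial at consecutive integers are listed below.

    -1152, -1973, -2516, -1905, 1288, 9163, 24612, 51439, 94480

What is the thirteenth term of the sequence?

-821, -543, 611, 3193, 7875, 15449, 26827, 43041
278, 1154, 2582, 4682, 7574, 11378, 16214
876, 1428, 2100, 2892, 3804, 4836
552, 672, 792, 912, 1032
120, 120, 120, 120
Fifth differences constant at 120.
1032 + 120 = 1152;  4836 + 1152 = 5988;  16214 + 5988 = 22202;  43041 + 22202 = 65243;  94480 + 65243 = 159723
1152 + 120 = 1272;  5988 + 1272 = 7260;  22202 + 7260 = 29462;  65243 + 29462 = 94705;  159723 + 94705 = 254428
1272 + 120 = 1392;  7260 + 1392 = 8652;  29462 + 8652 = 38114;  94705 + 38114 = 132819;  254428 + 132819 = 387247
1392 + 120 = 1512;  8652 + 1512 = 10164;  38114 + 10164 = 48278;  132819 + 48278 = 181097;  387247 + 181097 = 568344

568344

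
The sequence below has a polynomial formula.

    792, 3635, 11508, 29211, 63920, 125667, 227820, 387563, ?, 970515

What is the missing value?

626376

Using the first 8 terms:
D1: 2843, 7873, 17703, 34709, 61747, 102153, 159743
D2: 5030, 9830, 17006, 27038, 40406, 57590
D3: 4800, 7176, 10032, 13368, 17184
D4: 2376, 2856, 3336, 3816
D5: 480, 480, 480
Constant fifth difference = 480.
Extend forward: 3816 + 480 = 4296;  17184 + 4296 = 21480;  57590 + 21480 = 79070;  159743 + 79070 = 238813;  387563 + 238813 = 626376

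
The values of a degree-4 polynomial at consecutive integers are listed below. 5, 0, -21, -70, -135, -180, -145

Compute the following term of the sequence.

54

D1: -5, -21, -49, -65, -45, 35
D2: -16, -28, -16, 20, 80
D3: -12, 12, 36, 60
D4: 24, 24, 24
Constant fourth difference = 24, so extend:
60 + 24 = 84;  80 + 84 = 164;  35 + 164 = 199;  -145 + 199 = 54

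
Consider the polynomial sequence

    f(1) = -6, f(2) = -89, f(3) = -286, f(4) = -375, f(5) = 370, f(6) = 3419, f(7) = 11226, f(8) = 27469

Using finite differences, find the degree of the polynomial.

5

First differences: -83, -197, -89, 745, 3049, 7807, 16243
Second differences: -114, 108, 834, 2304, 4758, 8436
Third differences: 222, 726, 1470, 2454, 3678
Fourth differences: 504, 744, 984, 1224
Fifth differences: 240, 240, 240
The fifth differences are constant, so the polynomial has degree 5.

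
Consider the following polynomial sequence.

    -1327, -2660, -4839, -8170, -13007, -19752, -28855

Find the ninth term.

-1333  -2179  -3331  -4837  -6745  -9103
-846  -1152  -1506  -1908  -2358
-306  -354  -402  -450
-48  -48  -48
Constant fourth difference = -48, so extend:
-450 − 48 = -498;  -2358 − 498 = -2856;  -9103 − 2856 = -11959;  -28855 − 11959 = -40814
-498 − 48 = -546;  -2856 − 546 = -3402;  -11959 − 3402 = -15361;  -40814 − 15361 = -56175

-56175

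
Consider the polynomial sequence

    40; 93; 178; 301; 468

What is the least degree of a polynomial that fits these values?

3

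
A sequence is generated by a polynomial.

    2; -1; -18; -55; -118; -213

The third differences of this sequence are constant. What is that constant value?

-6

Δ: -3, -17, -37, -63, -95
Δ²: -14, -20, -26, -32
Δ³: -6, -6, -6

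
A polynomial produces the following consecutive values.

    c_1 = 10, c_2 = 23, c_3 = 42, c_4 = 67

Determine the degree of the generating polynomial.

First differences: 13, 19, 25
Second differences: 6, 6
The second differences are constant, so the polynomial has degree 2.

2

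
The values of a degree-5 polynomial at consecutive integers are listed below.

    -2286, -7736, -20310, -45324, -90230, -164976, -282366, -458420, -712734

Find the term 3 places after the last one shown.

-2202396

Δ: -5450  -12574  -25014  -44906  -74746  -117390  -176054  -254314
Δ²: -7124  -12440  -19892  -29840  -42644  -58664  -78260
Δ³: -5316  -7452  -9948  -12804  -16020  -19596
Δ⁴: -2136  -2496  -2856  -3216  -3576
Δ⁵: -360  -360  -360  -360
Fifth differences constant at -360.
-3576 − 360 = -3936;  -19596 − 3936 = -23532;  -78260 − 23532 = -101792;  -254314 − 101792 = -356106;  -712734 − 356106 = -1068840
-3936 − 360 = -4296;  -23532 − 4296 = -27828;  -101792 − 27828 = -129620;  -356106 − 129620 = -485726;  -1068840 − 485726 = -1554566
-4296 − 360 = -4656;  -27828 − 4656 = -32484;  -129620 − 32484 = -162104;  -485726 − 162104 = -647830;  -1554566 − 647830 = -2202396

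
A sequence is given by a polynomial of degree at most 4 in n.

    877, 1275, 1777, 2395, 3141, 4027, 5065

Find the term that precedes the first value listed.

571

D1: 398, 502, 618, 746, 886, 1038
D2: 104, 116, 128, 140, 152
D3: 12, 12, 12, 12
The third differences are constant at 12.
Work back: 104 − 12 = 92;  398 − 92 = 306;  877 − 306 = 571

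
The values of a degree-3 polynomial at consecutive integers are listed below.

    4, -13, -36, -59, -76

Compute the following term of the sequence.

First differences: -17, -23, -23, -17
Second differences: -6, 0, 6
Third differences: 6, 6
Third differences constant at 6.
6 + 6 = 12;  -17 + 12 = -5;  -76 − 5 = -81

-81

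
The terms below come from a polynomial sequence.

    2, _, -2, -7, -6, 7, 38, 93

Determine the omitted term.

Using the last 6 terms:
D1: -5  1  13  31  55
D2: 6  12  18  24
D3: 6  6  6
Constant third difference = 6.
Extend backward: 6 − 6 = 0;  -5 + 0 = -5;  -2 + 5 = 3

3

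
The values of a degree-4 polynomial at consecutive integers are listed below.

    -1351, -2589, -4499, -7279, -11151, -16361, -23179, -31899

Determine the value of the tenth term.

Δ: -1238, -1910, -2780, -3872, -5210, -6818, -8720
Δ²: -672, -870, -1092, -1338, -1608, -1902
Δ³: -198, -222, -246, -270, -294
Δ⁴: -24, -24, -24, -24
The fourth differences are constant (-24).
-294 − 24 = -318;  -1902 − 318 = -2220;  -8720 − 2220 = -10940;  -31899 − 10940 = -42839
-318 − 24 = -342;  -2220 − 342 = -2562;  -10940 − 2562 = -13502;  -42839 − 13502 = -56341

-56341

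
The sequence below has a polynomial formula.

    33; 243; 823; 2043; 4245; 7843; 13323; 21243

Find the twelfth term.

D1: 210, 580, 1220, 2202, 3598, 5480, 7920
D2: 370, 640, 982, 1396, 1882, 2440
D3: 270, 342, 414, 486, 558
D4: 72, 72, 72, 72
Fourth differences constant at 72.
558 + 72 = 630;  2440 + 630 = 3070;  7920 + 3070 = 10990;  21243 + 10990 = 32233
630 + 72 = 702;  3070 + 702 = 3772;  10990 + 3772 = 14762;  32233 + 14762 = 46995
702 + 72 = 774;  3772 + 774 = 4546;  14762 + 4546 = 19308;  46995 + 19308 = 66303
774 + 72 = 846;  4546 + 846 = 5392;  19308 + 5392 = 24700;  66303 + 24700 = 91003

91003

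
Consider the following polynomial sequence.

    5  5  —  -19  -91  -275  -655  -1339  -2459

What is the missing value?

Using the last 6 terms:
-72, -184, -380, -684, -1120
-112, -196, -304, -436
-84, -108, -132
-24, -24
Constant fourth difference = -24.
Extend backward: -84 + 24 = -60;  -112 + 60 = -52;  -72 + 52 = -20;  -19 + 20 = 1

1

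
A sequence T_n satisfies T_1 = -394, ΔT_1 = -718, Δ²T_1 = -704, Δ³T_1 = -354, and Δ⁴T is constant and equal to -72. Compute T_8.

-35114

Build the table forward from the leading diagonal:
Fourth differences: -72, -72, -72, -72, -72, -72, -72, -72
Third differences: -354, -426, -498, -570, -642, -714, -786, -858
Second differences: -704, -1058, -1484, -1982, -2552, -3194, -3908, -4694
First differences: -718, -1422, -2480, -3964, -5946, -8498, -11692, -15600
T: -394, -1112, -2534, -5014, -8978, -14924, -23422, -35114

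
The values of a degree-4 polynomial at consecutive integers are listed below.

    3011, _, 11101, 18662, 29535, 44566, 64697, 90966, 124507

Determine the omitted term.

Using the last 7 terms:
7561, 10873, 15031, 20131, 26269, 33541
3312, 4158, 5100, 6138, 7272
846, 942, 1038, 1134
96, 96, 96
Constant fourth difference = 96.
Extend backward: 846 − 96 = 750;  3312 − 750 = 2562;  7561 − 2562 = 4999;  11101 − 4999 = 6102

6102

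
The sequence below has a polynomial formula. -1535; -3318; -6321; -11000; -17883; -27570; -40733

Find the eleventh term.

-144105

-1783 , -3003 , -4679 , -6883 , -9687 , -13163
-1220 , -1676 , -2204 , -2804 , -3476
-456 , -528 , -600 , -672
-72 , -72 , -72
Constant fourth difference = -72, so extend:
-672 − 72 = -744;  -3476 − 744 = -4220;  -13163 − 4220 = -17383;  -40733 − 17383 = -58116
-744 − 72 = -816;  -4220 − 816 = -5036;  -17383 − 5036 = -22419;  -58116 − 22419 = -80535
-816 − 72 = -888;  -5036 − 888 = -5924;  -22419 − 5924 = -28343;  -80535 − 28343 = -108878
-888 − 72 = -960;  -5924 − 960 = -6884;  -28343 − 6884 = -35227;  -108878 − 35227 = -144105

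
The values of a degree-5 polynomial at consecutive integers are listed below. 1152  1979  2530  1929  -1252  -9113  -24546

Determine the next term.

-51355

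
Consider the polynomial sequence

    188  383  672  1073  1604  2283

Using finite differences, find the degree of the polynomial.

3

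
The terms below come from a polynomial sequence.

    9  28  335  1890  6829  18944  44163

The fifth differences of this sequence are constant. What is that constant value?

First differences: 19, 307, 1555, 4939, 12115, 25219
Second differences: 288, 1248, 3384, 7176, 13104
Third differences: 960, 2136, 3792, 5928
Fourth differences: 1176, 1656, 2136
Fifth differences: 480, 480

480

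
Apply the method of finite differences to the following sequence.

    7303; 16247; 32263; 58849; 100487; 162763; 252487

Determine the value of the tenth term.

775327

D1: 8944, 16016, 26586, 41638, 62276, 89724
D2: 7072, 10570, 15052, 20638, 27448
D3: 3498, 4482, 5586, 6810
D4: 984, 1104, 1224
D5: 120, 120
Constant fifth difference = 120, so extend:
1224 + 120 = 1344;  6810 + 1344 = 8154;  27448 + 8154 = 35602;  89724 + 35602 = 125326;  252487 + 125326 = 377813
1344 + 120 = 1464;  8154 + 1464 = 9618;  35602 + 9618 = 45220;  125326 + 45220 = 170546;  377813 + 170546 = 548359
1464 + 120 = 1584;  9618 + 1584 = 11202;  45220 + 11202 = 56422;  170546 + 56422 = 226968;  548359 + 226968 = 775327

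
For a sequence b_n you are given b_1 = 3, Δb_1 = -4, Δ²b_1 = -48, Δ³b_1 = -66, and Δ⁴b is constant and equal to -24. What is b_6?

Build the table forward from the leading diagonal:
D4: -24, -24, -24, -24, -24, -24
D3: -66, -90, -114, -138, -162, -186
D2: -48, -114, -204, -318, -456, -618
D1: -4, -52, -166, -370, -688, -1144
b: 3, -1, -53, -219, -589, -1277

-1277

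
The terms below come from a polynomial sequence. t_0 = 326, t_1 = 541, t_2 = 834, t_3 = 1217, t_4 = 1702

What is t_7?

3889

Δ: 215  293  383  485
Δ²: 78  90  102
Δ³: 12  12
Third differences constant at 12.
102 + 12 = 114;  485 + 114 = 599;  1702 + 599 = 2301
114 + 12 = 126;  599 + 126 = 725;  2301 + 725 = 3026
126 + 12 = 138;  725 + 138 = 863;  3026 + 863 = 3889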